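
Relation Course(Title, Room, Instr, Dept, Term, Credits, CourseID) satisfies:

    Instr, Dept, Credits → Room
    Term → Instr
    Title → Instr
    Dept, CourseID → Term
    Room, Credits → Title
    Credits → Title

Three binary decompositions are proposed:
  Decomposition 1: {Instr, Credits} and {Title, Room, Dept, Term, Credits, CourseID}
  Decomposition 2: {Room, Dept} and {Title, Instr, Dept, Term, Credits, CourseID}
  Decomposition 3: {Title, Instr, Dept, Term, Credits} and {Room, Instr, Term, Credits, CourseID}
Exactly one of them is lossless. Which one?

Decomposition 1

Decomposition 1: common = {Credits}, closure = {Title, Instr, Credits} → lossless.
Decomposition 2: common = {Dept}, closure = {Dept} → lossy.
Decomposition 3: common = {Instr, Term, Credits}, closure = {Title, Instr, Term, Credits} → lossy.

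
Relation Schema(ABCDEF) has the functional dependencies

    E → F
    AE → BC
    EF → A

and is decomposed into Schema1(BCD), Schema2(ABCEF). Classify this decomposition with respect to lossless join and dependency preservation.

lossy but dependency-preserving

Lossless test: (BC)⁺ = {BC}, which is a superkey of neither fragment — lossy.
Dependency preservation: every FD's attributes lie within a single fragment, so each can be enforced locally — preserved.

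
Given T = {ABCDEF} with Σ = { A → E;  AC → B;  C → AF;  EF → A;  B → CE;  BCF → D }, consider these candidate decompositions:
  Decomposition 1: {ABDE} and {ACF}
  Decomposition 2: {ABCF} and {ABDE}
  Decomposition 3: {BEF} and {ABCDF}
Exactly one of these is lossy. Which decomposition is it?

Decomposition 1: common = {A}, closure = {AE} → lossy.
Decomposition 2: common = {AB}, closure = {ABCDEF} → lossless.
Decomposition 3: common = {BF}, closure = {ABCDEF} → lossless.

Decomposition 1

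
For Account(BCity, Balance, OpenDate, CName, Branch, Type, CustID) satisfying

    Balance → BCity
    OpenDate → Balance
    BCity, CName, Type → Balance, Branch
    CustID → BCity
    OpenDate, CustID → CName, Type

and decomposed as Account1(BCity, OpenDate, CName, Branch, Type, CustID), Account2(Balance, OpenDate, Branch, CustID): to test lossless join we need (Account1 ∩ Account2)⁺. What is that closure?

BCity, Balance, OpenDate, CName, Branch, Type, CustID

Account1 ∩ Account2 = {OpenDate, Branch, CustID}.
OpenDate → Balance applies, adding Balance
CustID → BCity applies, adding BCity
OpenDate, CustID → CName, Type applies, adding CName, Type
Closure: {BCity, Balance, OpenDate, CName, Branch, Type, CustID}.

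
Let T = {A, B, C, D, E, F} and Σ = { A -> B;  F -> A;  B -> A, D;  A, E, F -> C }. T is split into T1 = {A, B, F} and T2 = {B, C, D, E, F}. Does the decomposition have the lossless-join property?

Yes

Common attributes: T1 ∩ T2 = {B, F}.
Closure of {B, F}: F → A applies, adding A; B → A, D applies, adding D. So (B, F)⁺ = {A, B, D, F}.
This closure contains every attribute of T1, so T1 ∩ T2 → T1. The join is lossless.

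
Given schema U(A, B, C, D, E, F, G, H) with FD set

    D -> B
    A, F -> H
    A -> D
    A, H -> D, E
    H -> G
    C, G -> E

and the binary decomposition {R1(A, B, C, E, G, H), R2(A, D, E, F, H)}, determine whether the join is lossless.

Common attributes: R1 ∩ R2 = {A, E, H}.
Closure of {A, E, H}: A → D applies, adding D; H → G applies, adding G; D → B applies, adding B. So (A, E, H)⁺ = {A, B, D, E, G, H}.
The closure contains neither all of R1 = {A, B, C, E, G, H} nor all of R2 = {A, D, E, F, H}, so the common attributes are not a superkey of either fragment. The join is lossy.

No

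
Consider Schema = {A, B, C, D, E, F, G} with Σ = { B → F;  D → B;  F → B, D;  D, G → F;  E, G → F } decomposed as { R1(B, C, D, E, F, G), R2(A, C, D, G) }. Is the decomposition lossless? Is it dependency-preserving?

Lossless test: (C, D, G)⁺ = {B, C, D, F, G}, which is a superkey of neither fragment — lossy.
Dependency preservation: every FD's attributes lie within a single fragment, so each can be enforced locally — preserved.

lossy but dependency-preserving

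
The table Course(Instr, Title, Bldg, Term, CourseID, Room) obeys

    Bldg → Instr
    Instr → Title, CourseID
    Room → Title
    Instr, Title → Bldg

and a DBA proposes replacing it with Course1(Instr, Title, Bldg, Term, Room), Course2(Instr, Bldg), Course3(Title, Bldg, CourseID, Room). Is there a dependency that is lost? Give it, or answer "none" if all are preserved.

Bldg → Instr lies within Course1.
Instr → Title, CourseID: restricted closure across fragments reaches Title, CourseID.
Room → Title lies within Course1.
Instr, Title → Bldg lies within Course1.
Every dependency is enforceable on the fragments, so the decomposition is dependency-preserving.

none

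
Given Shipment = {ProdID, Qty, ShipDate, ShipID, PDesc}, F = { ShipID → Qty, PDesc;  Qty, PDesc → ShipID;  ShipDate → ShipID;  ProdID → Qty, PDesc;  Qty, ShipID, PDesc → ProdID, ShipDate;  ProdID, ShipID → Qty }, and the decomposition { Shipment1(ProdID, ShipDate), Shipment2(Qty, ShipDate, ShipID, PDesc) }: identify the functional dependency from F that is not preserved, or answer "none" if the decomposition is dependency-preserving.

none

ShipID → Qty, PDesc lies within Shipment2.
Qty, PDesc → ShipID lies within Shipment2.
ShipDate → ShipID lies within Shipment2.
ProdID → Qty, PDesc: restricted closure across fragments reaches Qty, PDesc.
Qty, ShipID, PDesc → ProdID, ShipDate: restricted closure across fragments reaches ProdID, ShipDate.
ProdID, ShipID → Qty: restricted closure across fragments reaches Qty.
Every dependency is enforceable on the fragments, so the decomposition is dependency-preserving.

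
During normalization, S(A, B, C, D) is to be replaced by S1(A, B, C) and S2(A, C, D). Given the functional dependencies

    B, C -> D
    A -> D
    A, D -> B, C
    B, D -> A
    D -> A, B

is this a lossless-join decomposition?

Common attributes: S1 ∩ S2 = {A, C}.
Closure of {A, C}: A → D applies, adding D; A, D → B, C applies, adding B. So (A, C)⁺ = {A, B, C, D}.
This closure contains every attribute of S1, so S1 ∩ S2 → S1. The join is lossless.

Yes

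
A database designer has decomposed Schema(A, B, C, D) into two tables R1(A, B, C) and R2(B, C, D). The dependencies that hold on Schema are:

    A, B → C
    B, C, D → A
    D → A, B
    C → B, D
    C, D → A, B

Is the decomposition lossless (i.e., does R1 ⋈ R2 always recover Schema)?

Yes

Common attributes: R1 ∩ R2 = {B, C}.
Closure of {B, C}: C → B, D applies, adding D; C, D → A, B applies, adding A. So (B, C)⁺ = {A, B, C, D}.
This closure contains every attribute of R1, so R1 ∩ R2 → R1. The join is lossless.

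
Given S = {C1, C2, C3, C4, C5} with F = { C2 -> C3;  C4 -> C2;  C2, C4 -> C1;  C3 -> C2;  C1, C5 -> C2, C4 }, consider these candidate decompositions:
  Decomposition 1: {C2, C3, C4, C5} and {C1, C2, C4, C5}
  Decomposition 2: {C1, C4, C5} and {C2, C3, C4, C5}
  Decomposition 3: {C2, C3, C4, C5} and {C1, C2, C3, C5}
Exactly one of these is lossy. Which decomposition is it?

Decomposition 3

Decomposition 1: common = {C2, C4, C5}, closure = {C1, C2, C3, C4, C5} → lossless.
Decomposition 2: common = {C4, C5}, closure = {C1, C2, C3, C4, C5} → lossless.
Decomposition 3: common = {C2, C3, C5}, closure = {C2, C3, C5} → lossy.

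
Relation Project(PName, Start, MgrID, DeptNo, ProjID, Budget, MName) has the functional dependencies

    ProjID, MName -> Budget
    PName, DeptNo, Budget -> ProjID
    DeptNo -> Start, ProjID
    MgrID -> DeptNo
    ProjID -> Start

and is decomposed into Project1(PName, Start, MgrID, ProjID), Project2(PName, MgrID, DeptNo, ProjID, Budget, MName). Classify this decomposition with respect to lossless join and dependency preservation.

lossless and dependency-preserving

Lossless test: (PName, MgrID, ProjID)⁺ = {PName, Start, MgrID, DeptNo, ProjID}, which contains all of one fragment — lossless.
Dependency preservation: DeptNo → Start, ProjID is not contained in any single fragment, but the restricted closure of its left-hand side across the fragments still reaches the right-hand side; the remaining FDs each lie inside some fragment. All dependencies are preserved.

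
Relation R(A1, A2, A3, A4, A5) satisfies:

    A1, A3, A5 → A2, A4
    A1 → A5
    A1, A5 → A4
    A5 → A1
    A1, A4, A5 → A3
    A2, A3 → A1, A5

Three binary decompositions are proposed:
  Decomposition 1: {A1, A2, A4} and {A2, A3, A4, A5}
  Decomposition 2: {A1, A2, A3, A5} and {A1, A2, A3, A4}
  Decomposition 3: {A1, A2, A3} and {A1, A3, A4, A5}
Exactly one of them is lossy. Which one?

Decomposition 1: common = {A2, A4}, closure = {A2, A4} → lossy.
Decomposition 2: common = {A1, A2, A3}, closure = {A1, A2, A3, A4, A5} → lossless.
Decomposition 3: common = {A1, A3}, closure = {A1, A2, A3, A4, A5} → lossless.

Decomposition 1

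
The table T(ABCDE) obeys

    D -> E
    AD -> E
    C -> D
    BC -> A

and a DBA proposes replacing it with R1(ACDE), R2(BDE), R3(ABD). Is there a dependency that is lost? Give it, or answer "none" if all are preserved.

BC -> A

Check BC → A: no single fragment contains all of {ABC}, and the restricted closure of {BC} across the fragments never reaches {A}.
D → E is preserved.
AD → E is preserved.
C → D is preserved.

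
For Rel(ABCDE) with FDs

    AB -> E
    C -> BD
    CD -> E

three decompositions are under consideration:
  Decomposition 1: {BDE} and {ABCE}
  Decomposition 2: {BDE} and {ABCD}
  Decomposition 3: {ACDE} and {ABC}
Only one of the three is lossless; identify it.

Decomposition 3

Decomposition 1: common = {BE}, closure = {BE} → lossy.
Decomposition 2: common = {BD}, closure = {BD} → lossy.
Decomposition 3: common = {AC}, closure = {ABCDE} → lossless.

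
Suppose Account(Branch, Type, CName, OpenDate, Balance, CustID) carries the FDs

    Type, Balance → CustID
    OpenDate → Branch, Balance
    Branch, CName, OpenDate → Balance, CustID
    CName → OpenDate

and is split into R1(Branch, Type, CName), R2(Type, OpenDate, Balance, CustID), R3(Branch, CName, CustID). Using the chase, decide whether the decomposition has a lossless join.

Chase test. Columns are Branch, Type, CName, OpenDate, Balance, CustID; row i has aⱼ where attribute j ∈ Ri, else bᵢⱼ.
Initial tableau (one row per fragment):
  row 1: a1 a2 a3 b14 b15 b16
  row 2: b21 a2 b23 a4 a5 a6
  row 3: a1 b32 a3 b34 b35 a6
Rows 1 and 3 agree on CName; apply CName→OpenDate and equate their OpenDate entries.
Rows 1 and 3 agree on OpenDate; apply OpenDate→Branch, Balance and equate their Branch, Balance entries.
Rows 1 and 3 agree on Branch, CName, OpenDate; apply Branch, CName, OpenDate→Balance, CustID and equate their Balance, CustID entries.
No row becomes fully distinguished — the join is lossy.

No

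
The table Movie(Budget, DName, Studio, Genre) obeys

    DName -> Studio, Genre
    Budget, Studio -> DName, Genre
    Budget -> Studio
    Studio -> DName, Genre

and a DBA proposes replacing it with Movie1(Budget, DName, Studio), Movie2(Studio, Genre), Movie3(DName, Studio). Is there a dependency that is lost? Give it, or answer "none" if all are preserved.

none

DName → Studio, Genre: restricted closure across fragments reaches Studio, Genre.
Budget, Studio → DName, Genre: restricted closure across fragments reaches DName, Genre.
Budget → Studio lies within Movie1.
Studio → DName, Genre: restricted closure across fragments reaches DName, Genre.
Every dependency is enforceable on the fragments, so the decomposition is dependency-preserving.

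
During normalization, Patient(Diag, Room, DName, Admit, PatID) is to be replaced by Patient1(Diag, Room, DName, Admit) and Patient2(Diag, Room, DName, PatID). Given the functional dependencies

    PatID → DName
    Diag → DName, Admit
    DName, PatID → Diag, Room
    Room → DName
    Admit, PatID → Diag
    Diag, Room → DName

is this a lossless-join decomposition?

Yes

Common attributes: Patient1 ∩ Patient2 = {Diag, Room, DName}.
Closure of {Diag, Room, DName}: Diag → DName, Admit applies, adding Admit. So (Diag, Room, DName)⁺ = {Diag, Room, DName, Admit}.
This closure contains every attribute of Patient1, so Patient1 ∩ Patient2 → Patient1. The join is lossless.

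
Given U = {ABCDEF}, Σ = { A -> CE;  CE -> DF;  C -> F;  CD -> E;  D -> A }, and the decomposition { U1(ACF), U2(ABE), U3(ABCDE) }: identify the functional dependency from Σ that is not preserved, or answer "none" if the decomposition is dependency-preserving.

A → CE lies within U3.
CE → DF: restricted closure across fragments reaches DF.
C → F lies within U1.
CD → E lies within U3.
D → A lies within U3.
Every dependency is enforceable on the fragments, so the decomposition is dependency-preserving.

none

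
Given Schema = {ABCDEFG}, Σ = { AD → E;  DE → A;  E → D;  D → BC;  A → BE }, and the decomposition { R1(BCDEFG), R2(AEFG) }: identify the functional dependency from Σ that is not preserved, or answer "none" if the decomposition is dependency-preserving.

none

AD → E: restricted closure across fragments reaches E.
DE → A: restricted closure across fragments reaches A.
E → D lies within R1.
D → BC lies within R1.
A → BE: restricted closure across fragments reaches BE.
Every dependency is enforceable on the fragments, so the decomposition is dependency-preserving.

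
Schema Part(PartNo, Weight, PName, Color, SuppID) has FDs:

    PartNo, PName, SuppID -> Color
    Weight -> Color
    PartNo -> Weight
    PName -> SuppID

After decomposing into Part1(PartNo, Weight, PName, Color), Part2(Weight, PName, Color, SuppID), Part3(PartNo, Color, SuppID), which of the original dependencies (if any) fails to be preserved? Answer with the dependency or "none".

PartNo, PName, SuppID → Color: restricted closure across fragments reaches Color.
Weight → Color lies within Part1.
PartNo → Weight lies within Part1.
PName → SuppID lies within Part2.
Every dependency is enforceable on the fragments, so the decomposition is dependency-preserving.

none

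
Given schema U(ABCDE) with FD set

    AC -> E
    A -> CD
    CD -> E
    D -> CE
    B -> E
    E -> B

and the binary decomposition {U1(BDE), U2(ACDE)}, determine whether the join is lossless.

Yes

Common attributes: U1 ∩ U2 = {DE}.
Closure of {DE}: D → CE applies, adding C; E → B applies, adding B. So (DE)⁺ = {BCDE}.
This closure contains every attribute of U1, so U1 ∩ U2 → U1. The join is lossless.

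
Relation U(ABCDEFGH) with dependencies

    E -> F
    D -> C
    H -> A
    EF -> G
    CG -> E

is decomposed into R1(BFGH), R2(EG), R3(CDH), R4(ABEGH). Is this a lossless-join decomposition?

No

Chase test. Columns are ABCDEFGH; row i has aⱼ where attribute j ∈ Ri, else bᵢⱼ.
Initial tableau (one row per fragment):
  row 1: b11 a2 b13 b14 b15 a6 a7 a8
  row 2: b21 b22 b23 b24 a5 b26 a7 b28
  row 3: b31 b32 a3 a4 b35 b36 b37 a8
  row 4: a1 a2 b43 b44 a5 b46 a7 a8
Rows 2 and 4 agree on E; apply E→F and equate their F entries.
Rows 1 and 3 agree on H; apply H→A and equate their A entries.
Rows 1 and 4 agree on H; apply H→A and equate their A entries.
No row becomes fully distinguished — the join is lossy.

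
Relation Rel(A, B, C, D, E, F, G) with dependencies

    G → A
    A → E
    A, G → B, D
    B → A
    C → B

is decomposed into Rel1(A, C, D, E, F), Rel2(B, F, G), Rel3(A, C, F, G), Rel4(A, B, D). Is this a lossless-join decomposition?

No

Chase test. Columns are A, B, C, D, E, F, G; row i has aⱼ where attribute j ∈ Reli, else bᵢⱼ.
Initial tableau (one row per fragment):
  row 1: a1 b12 a3 a4 a5 a6 b17
  row 2: b21 a2 b23 b24 b25 a6 a7
  row 3: a1 b32 a3 b34 b35 a6 a7
  row 4: a1 a2 b43 a4 b45 b46 b47
Rows 2 and 3 agree on G; apply G→A and equate their A entries.
Rows 1 and 2 agree on A; apply A→E and equate their E entries.
Rows 1 and 3 agree on A; apply A→E and equate their E entries.
Rows 1 and 4 agree on A; apply A→E and equate their E entries.
Rows 2 and 3 agree on A, G; apply A, G→B, D and equate their B, D entries.
Rows 1 and 3 agree on C; apply C→B and equate their B entries.
No row becomes fully distinguished — the join is lossy.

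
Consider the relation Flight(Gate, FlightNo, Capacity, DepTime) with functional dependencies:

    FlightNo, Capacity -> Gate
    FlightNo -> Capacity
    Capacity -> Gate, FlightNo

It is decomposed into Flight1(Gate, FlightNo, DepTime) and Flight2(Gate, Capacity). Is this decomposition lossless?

Common attributes: Flight1 ∩ Flight2 = {Gate}.
No dependency enlarges {Gate}, so (Gate)⁺ = {Gate}.
The closure contains neither all of Flight1 = {Gate, FlightNo, DepTime} nor all of Flight2 = {Gate, Capacity}, so the common attributes are not a superkey of either fragment. The join is lossy.

No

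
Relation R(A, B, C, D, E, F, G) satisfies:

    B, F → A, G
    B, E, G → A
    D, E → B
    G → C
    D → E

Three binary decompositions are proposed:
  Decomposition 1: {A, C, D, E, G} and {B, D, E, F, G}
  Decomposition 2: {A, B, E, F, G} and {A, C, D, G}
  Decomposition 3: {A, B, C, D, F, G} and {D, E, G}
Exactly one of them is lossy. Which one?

Decomposition 1: common = {D, E, G}, closure = {A, B, C, D, E, G} → lossless.
Decomposition 2: common = {A, G}, closure = {A, C, G} → lossy.
Decomposition 3: common = {D, G}, closure = {A, B, C, D, E, G} → lossless.

Decomposition 2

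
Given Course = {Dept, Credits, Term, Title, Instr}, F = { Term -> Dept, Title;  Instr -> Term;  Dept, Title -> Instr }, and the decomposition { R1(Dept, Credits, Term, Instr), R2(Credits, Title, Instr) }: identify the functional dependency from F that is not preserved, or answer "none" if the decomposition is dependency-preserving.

Check Dept, Title → Instr: no single fragment contains all of {Dept, Title, Instr}, and the restricted closure of {Dept, Title} across the fragments never reaches {Instr}.
Term → Dept, Title is preserved.
Instr → Term is preserved.

Dept, Title -> Instr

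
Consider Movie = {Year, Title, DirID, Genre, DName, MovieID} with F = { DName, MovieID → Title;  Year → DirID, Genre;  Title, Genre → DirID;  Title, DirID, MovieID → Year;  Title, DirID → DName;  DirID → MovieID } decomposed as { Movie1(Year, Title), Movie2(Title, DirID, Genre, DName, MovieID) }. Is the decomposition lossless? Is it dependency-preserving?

lossy and not dependency-preserving

Lossless test: (Title)⁺ = {Title}, which is a superkey of neither fragment — lossy.
Dependency preservation: the restricted closure of {Year} across the fragments never reaches {DirID, Genre}, so Year → DirID, Genre cannot be enforced without a join — not preserved.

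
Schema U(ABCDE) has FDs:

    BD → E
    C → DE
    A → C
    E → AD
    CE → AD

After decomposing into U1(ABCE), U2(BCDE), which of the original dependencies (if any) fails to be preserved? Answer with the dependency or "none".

none

BD → E lies within U2.
C → DE lies within U2.
A → C lies within U1.
E → AD: restricted closure across fragments reaches AD.
CE → AD: restricted closure across fragments reaches AD.
Every dependency is enforceable on the fragments, so the decomposition is dependency-preserving.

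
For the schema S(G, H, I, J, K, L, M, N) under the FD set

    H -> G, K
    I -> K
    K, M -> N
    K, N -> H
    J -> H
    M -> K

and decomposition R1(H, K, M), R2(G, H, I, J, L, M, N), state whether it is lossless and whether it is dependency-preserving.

lossless but not dependency-preserving

Lossless test: (H, M)⁺ = {G, H, K, M, N}, which contains all of one fragment — lossless.
Dependency preservation: the restricted closure of {I} across the fragments never reaches {K}, so I → K cannot be enforced without a join — not preserved.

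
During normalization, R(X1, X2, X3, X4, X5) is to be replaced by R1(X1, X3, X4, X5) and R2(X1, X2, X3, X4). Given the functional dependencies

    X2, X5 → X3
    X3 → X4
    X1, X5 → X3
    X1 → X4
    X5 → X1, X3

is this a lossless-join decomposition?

No

Common attributes: R1 ∩ R2 = {X1, X3, X4}.
No dependency enlarges {X1, X3, X4}, so (X1, X3, X4)⁺ = {X1, X3, X4}.
The closure contains neither all of R1 = {X1, X3, X4, X5} nor all of R2 = {X1, X2, X3, X4}, so the common attributes are not a superkey of either fragment. The join is lossy.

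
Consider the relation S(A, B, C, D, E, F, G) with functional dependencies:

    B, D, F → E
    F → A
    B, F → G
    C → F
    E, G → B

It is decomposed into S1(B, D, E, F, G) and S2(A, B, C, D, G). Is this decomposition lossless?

No

Common attributes: S1 ∩ S2 = {B, D, G}.
No dependency enlarges {B, D, G}, so (B, D, G)⁺ = {B, D, G}.
The closure contains neither all of S1 = {B, D, E, F, G} nor all of S2 = {A, B, C, D, G}, so the common attributes are not a superkey of either fragment. The join is lossy.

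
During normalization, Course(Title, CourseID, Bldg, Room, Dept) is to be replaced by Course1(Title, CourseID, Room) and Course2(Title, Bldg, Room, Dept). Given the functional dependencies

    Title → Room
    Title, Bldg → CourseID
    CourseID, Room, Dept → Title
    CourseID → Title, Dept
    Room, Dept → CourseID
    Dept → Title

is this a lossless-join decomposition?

Common attributes: Course1 ∩ Course2 = {Title, Room}.
No dependency enlarges {Title, Room}, so (Title, Room)⁺ = {Title, Room}.
The closure contains neither all of Course1 = {Title, CourseID, Room} nor all of Course2 = {Title, Bldg, Room, Dept}, so the common attributes are not a superkey of either fragment. The join is lossy.

No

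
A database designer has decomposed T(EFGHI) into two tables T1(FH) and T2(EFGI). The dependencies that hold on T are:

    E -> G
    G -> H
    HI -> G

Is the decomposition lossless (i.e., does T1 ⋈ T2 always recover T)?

No

Common attributes: T1 ∩ T2 = {F}.
No dependency enlarges {F}, so (F)⁺ = {F}.
The closure contains neither all of T1 = {FH} nor all of T2 = {EFGI}, so the common attributes are not a superkey of either fragment. The join is lossy.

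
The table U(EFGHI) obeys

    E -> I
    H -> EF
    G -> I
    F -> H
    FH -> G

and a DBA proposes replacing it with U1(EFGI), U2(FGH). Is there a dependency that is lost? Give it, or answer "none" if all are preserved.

none

E → I lies within U1.
H → EF: restricted closure across fragments reaches EF.
G → I lies within U1.
F → H lies within U2.
FH → G lies within U2.
Every dependency is enforceable on the fragments, so the decomposition is dependency-preserving.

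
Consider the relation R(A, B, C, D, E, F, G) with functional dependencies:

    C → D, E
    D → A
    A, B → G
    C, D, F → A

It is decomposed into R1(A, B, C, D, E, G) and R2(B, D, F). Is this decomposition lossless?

No

Common attributes: R1 ∩ R2 = {B, D}.
Closure of {B, D}: D → A applies, adding A; A, B → G applies, adding G. So (B, D)⁺ = {A, B, D, G}.
The closure contains neither all of R1 = {A, B, C, D, E, G} nor all of R2 = {B, D, F}, so the common attributes are not a superkey of either fragment. The join is lossy.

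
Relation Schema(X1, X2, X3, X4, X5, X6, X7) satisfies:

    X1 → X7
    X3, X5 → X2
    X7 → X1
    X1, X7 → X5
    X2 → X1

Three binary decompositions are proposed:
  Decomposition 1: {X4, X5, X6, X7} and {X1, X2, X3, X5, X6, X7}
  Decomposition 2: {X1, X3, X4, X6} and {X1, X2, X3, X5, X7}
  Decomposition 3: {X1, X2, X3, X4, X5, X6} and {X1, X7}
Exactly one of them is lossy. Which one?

Decomposition 1

Decomposition 1: common = {X5, X6, X7}, closure = {X1, X5, X6, X7} → lossy.
Decomposition 2: common = {X1, X3}, closure = {X1, X2, X3, X5, X7} → lossless.
Decomposition 3: common = {X1}, closure = {X1, X5, X7} → lossless.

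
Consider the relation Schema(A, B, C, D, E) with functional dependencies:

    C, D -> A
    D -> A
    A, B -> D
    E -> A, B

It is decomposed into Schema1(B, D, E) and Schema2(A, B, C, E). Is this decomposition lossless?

Yes

Common attributes: Schema1 ∩ Schema2 = {B, E}.
Closure of {B, E}: E → A, B applies, adding A; A, B → D applies, adding D. So (B, E)⁺ = {A, B, D, E}.
This closure contains every attribute of Schema1, so Schema1 ∩ Schema2 → Schema1. The join is lossless.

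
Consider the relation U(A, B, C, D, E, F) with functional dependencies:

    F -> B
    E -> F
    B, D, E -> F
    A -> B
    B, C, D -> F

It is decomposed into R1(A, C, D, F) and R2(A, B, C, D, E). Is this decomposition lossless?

Common attributes: R1 ∩ R2 = {A, C, D}.
Closure of {A, C, D}: A → B applies, adding B; B, C, D → F applies, adding F. So (A, C, D)⁺ = {A, B, C, D, F}.
This closure contains every attribute of R1, so R1 ∩ R2 → R1. The join is lossless.

Yes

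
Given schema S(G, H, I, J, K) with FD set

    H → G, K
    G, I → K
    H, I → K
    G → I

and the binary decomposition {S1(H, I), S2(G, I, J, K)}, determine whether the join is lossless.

Common attributes: S1 ∩ S2 = {I}.
No dependency enlarges {I}, so (I)⁺ = {I}.
The closure contains neither all of S1 = {H, I} nor all of S2 = {G, I, J, K}, so the common attributes are not a superkey of either fragment. The join is lossy.

No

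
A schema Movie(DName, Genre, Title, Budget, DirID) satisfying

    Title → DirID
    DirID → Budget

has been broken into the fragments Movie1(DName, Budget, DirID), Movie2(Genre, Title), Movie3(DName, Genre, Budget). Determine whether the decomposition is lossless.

Chase test. Columns are DName, Genre, Title, Budget, DirID; row i has aⱼ where attribute j ∈ Moviei, else bᵢⱼ.
Initial tableau (one row per fragment):
  row 1: a1 b12 b13 a4 a5
  row 2: b21 a2 a3 b24 b25
  row 3: a1 a2 b33 a4 b35
No row becomes fully distinguished — the join is lossy.

No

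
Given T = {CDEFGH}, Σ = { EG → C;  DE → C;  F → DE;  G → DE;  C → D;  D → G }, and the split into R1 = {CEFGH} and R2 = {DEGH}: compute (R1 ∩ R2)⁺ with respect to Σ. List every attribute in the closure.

CDEGH

R1 ∩ R2 = {EGH}.
EG → C applies, adding C
G → DE applies, adding D
Closure: {CDEGH}.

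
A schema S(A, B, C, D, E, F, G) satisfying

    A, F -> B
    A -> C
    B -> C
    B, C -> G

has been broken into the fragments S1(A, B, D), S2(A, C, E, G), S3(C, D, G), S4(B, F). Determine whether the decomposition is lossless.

Chase test. Columns are A, B, C, D, E, F, G; row i has aⱼ where attribute j ∈ Si, else bᵢⱼ.
Initial tableau (one row per fragment):
  row 1: a1 a2 b13 a4 b15 b16 b17
  row 2: a1 b22 a3 b24 a5 b26 a7
  row 3: b31 b32 a3 a4 b35 b36 a7
  row 4: b41 a2 b43 b44 b45 a6 b47
Rows 1 and 2 agree on A; apply A→C and equate their C entries.
Rows 1 and 4 agree on B; apply B→C and equate their C entries.
Rows 1 and 4 agree on B, C; apply B, C→G and equate their G entries.
No row becomes fully distinguished — the join is lossy.

No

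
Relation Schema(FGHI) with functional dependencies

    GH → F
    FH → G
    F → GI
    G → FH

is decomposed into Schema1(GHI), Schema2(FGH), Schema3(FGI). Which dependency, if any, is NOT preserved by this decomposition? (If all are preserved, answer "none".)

GH → F lies within Schema2.
FH → G lies within Schema2.
F → GI lies within Schema3.
G → FH lies within Schema2.
Every dependency is enforceable on the fragments, so the decomposition is dependency-preserving.

none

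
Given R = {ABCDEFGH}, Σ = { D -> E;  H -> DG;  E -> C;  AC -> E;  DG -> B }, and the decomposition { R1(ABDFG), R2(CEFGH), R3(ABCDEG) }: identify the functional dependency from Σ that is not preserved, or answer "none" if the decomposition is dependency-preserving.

Check H → DG: no single fragment contains all of {DGH}, and the restricted closure of {H} across the fragments never reaches {DG}.
D → E is preserved.
E → C is preserved.
AC → E is preserved.
DG → B is preserved.

H -> DG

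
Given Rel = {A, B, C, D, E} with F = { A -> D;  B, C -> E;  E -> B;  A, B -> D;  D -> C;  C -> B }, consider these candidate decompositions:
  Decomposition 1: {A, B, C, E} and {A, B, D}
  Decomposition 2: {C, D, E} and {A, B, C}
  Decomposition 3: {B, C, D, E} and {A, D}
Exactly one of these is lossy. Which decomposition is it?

Decomposition 2

Decomposition 1: common = {A, B}, closure = {A, B, C, D, E} → lossless.
Decomposition 2: common = {C}, closure = {B, C, E} → lossy.
Decomposition 3: common = {D}, closure = {B, C, D, E} → lossless.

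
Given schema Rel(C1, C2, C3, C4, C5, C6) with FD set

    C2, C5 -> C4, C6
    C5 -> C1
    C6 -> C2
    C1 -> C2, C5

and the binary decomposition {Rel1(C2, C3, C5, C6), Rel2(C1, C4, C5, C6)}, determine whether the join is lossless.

Yes

Common attributes: Rel1 ∩ Rel2 = {C5, C6}.
Closure of {C5, C6}: C5 → C1 applies, adding C1; C6 → C2 applies, adding C2; C2, C5 → C4, C6 applies, adding C4. So (C5, C6)⁺ = {C1, C2, C4, C5, C6}.
This closure contains every attribute of Rel2, so Rel1 ∩ Rel2 → Rel2. The join is lossless.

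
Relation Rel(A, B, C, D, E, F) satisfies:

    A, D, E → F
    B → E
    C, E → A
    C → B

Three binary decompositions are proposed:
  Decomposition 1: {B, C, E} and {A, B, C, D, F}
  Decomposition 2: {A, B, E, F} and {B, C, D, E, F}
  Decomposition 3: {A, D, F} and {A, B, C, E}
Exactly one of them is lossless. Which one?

Decomposition 1: common = {B, C}, closure = {A, B, C, E} → lossless.
Decomposition 2: common = {B, E, F}, closure = {B, E, F} → lossy.
Decomposition 3: common = {A}, closure = {A} → lossy.

Decomposition 1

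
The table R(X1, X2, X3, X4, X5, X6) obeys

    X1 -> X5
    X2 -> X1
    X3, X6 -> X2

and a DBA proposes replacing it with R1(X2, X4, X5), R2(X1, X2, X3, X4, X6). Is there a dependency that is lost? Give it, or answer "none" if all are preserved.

Check X1 → X5: no single fragment contains all of {X1, X5}, and the restricted closure of {X1} across the fragments never reaches {X5}.
X2 → X1 is preserved.
X3, X6 → X2 is preserved.

X1 -> X5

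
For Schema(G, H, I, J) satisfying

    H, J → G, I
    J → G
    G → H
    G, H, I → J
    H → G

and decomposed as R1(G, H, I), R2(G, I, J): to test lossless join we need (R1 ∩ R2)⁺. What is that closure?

R1 ∩ R2 = {G, I}.
G → H applies, adding H
G, H, I → J applies, adding J
Closure: {G, H, I, J}.

G, H, I, J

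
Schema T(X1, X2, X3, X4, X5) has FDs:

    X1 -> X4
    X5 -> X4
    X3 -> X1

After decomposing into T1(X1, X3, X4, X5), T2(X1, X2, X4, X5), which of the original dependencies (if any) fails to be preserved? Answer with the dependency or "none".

X1 → X4 lies within T1.
X5 → X4 lies within T1.
X3 → X1 lies within T1.
Every dependency is enforceable on the fragments, so the decomposition is dependency-preserving.

none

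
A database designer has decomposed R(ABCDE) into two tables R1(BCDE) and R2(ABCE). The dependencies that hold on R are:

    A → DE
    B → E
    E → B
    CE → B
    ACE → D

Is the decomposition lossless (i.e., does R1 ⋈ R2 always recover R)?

No

Common attributes: R1 ∩ R2 = {BCE}.
No dependency enlarges {BCE}, so (BCE)⁺ = {BCE}.
The closure contains neither all of R1 = {BCDE} nor all of R2 = {ABCE}, so the common attributes are not a superkey of either fragment. The join is lossy.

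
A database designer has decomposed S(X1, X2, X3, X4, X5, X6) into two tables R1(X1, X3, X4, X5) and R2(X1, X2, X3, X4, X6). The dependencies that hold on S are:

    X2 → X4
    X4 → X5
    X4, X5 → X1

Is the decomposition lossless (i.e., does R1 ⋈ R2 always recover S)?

Yes

Common attributes: R1 ∩ R2 = {X1, X3, X4}.
Closure of {X1, X3, X4}: X4 → X5 applies, adding X5. So (X1, X3, X4)⁺ = {X1, X3, X4, X5}.
This closure contains every attribute of R1, so R1 ∩ R2 → R1. The join is lossless.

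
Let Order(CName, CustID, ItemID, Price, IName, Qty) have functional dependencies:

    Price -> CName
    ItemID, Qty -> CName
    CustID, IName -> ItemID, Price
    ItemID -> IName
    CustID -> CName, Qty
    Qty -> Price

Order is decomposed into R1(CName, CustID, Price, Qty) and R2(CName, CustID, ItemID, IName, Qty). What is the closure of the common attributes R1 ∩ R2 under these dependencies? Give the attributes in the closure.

R1 ∩ R2 = {CName, CustID, Qty}.
Qty → Price applies, adding Price
Closure: {CName, CustID, Price, Qty}.

CName, CustID, Price, Qty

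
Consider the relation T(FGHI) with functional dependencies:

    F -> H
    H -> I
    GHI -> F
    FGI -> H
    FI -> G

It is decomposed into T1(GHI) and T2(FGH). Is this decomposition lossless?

Common attributes: T1 ∩ T2 = {GH}.
Closure of {GH}: H → I applies, adding I; GHI → F applies, adding F. So (GH)⁺ = {FGHI}.
This closure contains every attribute of T1, so T1 ∩ T2 → T1. The join is lossless.

Yes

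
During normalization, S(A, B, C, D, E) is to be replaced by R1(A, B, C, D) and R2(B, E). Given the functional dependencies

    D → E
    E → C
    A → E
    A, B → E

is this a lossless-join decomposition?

Common attributes: R1 ∩ R2 = {B}.
No dependency enlarges {B}, so (B)⁺ = {B}.
The closure contains neither all of R1 = {A, B, C, D} nor all of R2 = {B, E}, so the common attributes are not a superkey of either fragment. The join is lossy.

No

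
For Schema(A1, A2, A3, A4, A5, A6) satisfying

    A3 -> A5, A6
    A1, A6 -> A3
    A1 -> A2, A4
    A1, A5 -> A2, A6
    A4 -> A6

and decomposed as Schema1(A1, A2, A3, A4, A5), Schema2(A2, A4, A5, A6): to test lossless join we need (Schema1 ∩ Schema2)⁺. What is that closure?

A2, A4, A5, A6

Schema1 ∩ Schema2 = {A2, A4, A5}.
A4 → A6 applies, adding A6
Closure: {A2, A4, A5, A6}.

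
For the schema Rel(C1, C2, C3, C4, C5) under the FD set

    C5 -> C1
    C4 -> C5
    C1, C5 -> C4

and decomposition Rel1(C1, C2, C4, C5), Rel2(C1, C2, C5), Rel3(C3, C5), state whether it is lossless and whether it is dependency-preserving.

Lossless test (chase): Rows 1 and 3 agree on C5; apply C5→C1 and equate their C1 entries. Rows 1 and 2 agree on C1, C5; apply C1, C5→C4 and equate their C4 entries. Rows 1 and 3 agree on C1, C5; apply C1, C5→C4 and equate their C4 entries. No row becomes fully distinguished — the join is lossy.
Dependency preservation: every FD's attributes lie within a single fragment, so each can be enforced locally — preserved.

lossy but dependency-preserving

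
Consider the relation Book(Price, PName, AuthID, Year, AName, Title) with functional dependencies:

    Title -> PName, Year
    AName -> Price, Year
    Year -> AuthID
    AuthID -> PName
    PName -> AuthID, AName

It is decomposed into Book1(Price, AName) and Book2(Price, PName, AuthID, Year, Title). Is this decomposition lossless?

No

Common attributes: Book1 ∩ Book2 = {Price}.
No dependency enlarges {Price}, so (Price)⁺ = {Price}.
The closure contains neither all of Book1 = {Price, AName} nor all of Book2 = {Price, PName, AuthID, Year, Title}, so the common attributes are not a superkey of either fragment. The join is lossy.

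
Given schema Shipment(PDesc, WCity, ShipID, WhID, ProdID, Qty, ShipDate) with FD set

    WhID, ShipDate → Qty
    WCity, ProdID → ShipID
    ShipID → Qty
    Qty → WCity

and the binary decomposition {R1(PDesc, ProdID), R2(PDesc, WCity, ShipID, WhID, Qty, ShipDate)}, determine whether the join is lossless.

No

Common attributes: R1 ∩ R2 = {PDesc}.
No dependency enlarges {PDesc}, so (PDesc)⁺ = {PDesc}.
The closure contains neither all of R1 = {PDesc, ProdID} nor all of R2 = {PDesc, WCity, ShipID, WhID, Qty, ShipDate}, so the common attributes are not a superkey of either fragment. The join is lossy.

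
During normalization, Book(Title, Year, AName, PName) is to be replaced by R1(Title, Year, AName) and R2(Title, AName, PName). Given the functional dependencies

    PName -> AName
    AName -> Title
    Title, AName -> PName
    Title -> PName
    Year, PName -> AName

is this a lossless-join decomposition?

Yes

Common attributes: R1 ∩ R2 = {Title, AName}.
Closure of {Title, AName}: Title, AName → PName applies, adding PName. So (Title, AName)⁺ = {Title, AName, PName}.
This closure contains every attribute of R2, so R1 ∩ R2 → R2. The join is lossless.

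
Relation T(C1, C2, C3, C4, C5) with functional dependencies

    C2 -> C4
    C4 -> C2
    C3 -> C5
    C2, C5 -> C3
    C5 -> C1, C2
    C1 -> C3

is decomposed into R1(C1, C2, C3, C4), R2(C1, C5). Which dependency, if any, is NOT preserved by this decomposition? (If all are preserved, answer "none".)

C2 → C4 lies within R1.
C4 → C2 lies within R1.
C3 → C5: restricted closure across fragments reaches C5.
C2, C5 → C3: restricted closure across fragments reaches C3.
C5 → C1, C2: restricted closure across fragments reaches C1, C2.
C1 → C3 lies within R1.
Every dependency is enforceable on the fragments, so the decomposition is dependency-preserving.

none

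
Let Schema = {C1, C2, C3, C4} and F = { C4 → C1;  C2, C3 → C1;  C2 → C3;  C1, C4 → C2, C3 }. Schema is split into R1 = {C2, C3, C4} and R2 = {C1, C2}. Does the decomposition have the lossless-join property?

Common attributes: R1 ∩ R2 = {C2}.
Closure of {C2}: C2 → C3 applies, adding C3; C2, C3 → C1 applies, adding C1. So (C2)⁺ = {C1, C2, C3}.
This closure contains every attribute of R2, so R1 ∩ R2 → R2. The join is lossless.

Yes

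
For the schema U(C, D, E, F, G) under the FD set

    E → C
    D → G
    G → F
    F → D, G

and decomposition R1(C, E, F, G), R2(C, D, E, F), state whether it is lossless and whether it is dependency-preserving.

lossless and dependency-preserving

Lossless test: (C, E, F)⁺ = {C, D, E, F, G}, which contains all of one fragment — lossless.
Dependency preservation: D → G; F → D, G are not contained in any single fragment, but the restricted closure of each left-hand side across the fragments still reaches the right-hand side; the remaining FDs each lie inside some fragment. All dependencies are preserved.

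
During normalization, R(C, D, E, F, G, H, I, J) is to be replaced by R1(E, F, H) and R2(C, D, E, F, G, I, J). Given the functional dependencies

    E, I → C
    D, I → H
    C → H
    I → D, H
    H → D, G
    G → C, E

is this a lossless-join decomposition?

No

Common attributes: R1 ∩ R2 = {E, F}.
No dependency enlarges {E, F}, so (E, F)⁺ = {E, F}.
The closure contains neither all of R1 = {E, F, H} nor all of R2 = {C, D, E, F, G, I, J}, so the common attributes are not a superkey of either fragment. The join is lossy.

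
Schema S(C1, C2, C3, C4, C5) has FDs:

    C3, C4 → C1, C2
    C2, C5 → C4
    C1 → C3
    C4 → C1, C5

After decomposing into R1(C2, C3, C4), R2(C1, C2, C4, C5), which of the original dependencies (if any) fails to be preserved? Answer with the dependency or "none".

Check C1 → C3: no single fragment contains all of {C1, C3}, and the restricted closure of {C1} across the fragments never reaches {C3}.
C3, C4 → C1, C2 is preserved.
C2, C5 → C4 is preserved.
C4 → C1, C5 is preserved.

C1 → C3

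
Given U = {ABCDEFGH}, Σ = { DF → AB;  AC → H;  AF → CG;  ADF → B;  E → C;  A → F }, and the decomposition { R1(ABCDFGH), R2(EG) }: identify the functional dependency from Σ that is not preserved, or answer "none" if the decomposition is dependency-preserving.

E → C

Check E → C: no single fragment contains all of {CE}, and the restricted closure of {E} across the fragments never reaches {C}.
DF → AB is preserved.
AC → H is preserved.
AF → CG is preserved.
ADF → B is preserved.
A → F is preserved.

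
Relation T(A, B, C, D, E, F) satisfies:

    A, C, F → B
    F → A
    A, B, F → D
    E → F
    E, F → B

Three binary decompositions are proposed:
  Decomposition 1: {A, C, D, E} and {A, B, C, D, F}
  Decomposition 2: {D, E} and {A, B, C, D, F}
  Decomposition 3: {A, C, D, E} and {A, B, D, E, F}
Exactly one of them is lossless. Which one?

Decomposition 1: common = {A, C, D}, closure = {A, C, D} → lossy.
Decomposition 2: common = {D}, closure = {D} → lossy.
Decomposition 3: common = {A, D, E}, closure = {A, B, D, E, F} → lossless.

Decomposition 3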